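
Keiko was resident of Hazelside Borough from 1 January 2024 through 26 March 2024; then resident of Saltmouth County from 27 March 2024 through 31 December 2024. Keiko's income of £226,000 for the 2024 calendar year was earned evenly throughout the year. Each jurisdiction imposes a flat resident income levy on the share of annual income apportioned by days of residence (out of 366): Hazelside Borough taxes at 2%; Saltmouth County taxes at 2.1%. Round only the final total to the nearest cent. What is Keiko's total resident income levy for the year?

Hazelside Borough, 1 January – 26 March 2024: 86 days → £226,000 × 2% × 86/366 = £1,062.0765
Saltmouth County, 27 March – 31 December 2024: 280 days → £226,000 × 2.1% × 280/366 = £3,630.8197
Total = £4,692.8962

£4,692.90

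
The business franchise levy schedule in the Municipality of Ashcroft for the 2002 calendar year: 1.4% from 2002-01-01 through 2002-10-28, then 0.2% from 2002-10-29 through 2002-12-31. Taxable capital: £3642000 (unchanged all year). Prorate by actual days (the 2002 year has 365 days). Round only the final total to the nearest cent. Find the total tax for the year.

2002-01-01 to 2002-10-28: 301 days at 1.4% → £3642000 × 1.4% × 301/365 = £42047.6384
2002-10-29 to 2002-12-31: 64 days at 0.2% → £3642000 × 0.2% × 64/365 = £1277.1945
Total = £43324.8329

£43324.83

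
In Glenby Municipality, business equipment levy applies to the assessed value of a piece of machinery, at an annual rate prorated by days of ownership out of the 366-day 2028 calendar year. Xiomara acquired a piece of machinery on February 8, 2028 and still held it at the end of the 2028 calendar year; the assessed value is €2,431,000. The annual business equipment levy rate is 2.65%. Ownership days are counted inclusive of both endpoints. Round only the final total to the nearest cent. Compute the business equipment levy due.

€57,732.93

Days held (February 8 – December 31, 2028): 328 out of 366
Tax = €2,431,000 × 2.65% × 328/366 = €57,732.9290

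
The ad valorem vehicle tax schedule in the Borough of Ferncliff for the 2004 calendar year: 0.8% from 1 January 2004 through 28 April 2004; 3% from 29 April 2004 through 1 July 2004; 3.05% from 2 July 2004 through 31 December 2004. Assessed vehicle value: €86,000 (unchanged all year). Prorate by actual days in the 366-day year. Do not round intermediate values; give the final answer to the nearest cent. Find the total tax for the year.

€1,986.34

1 January – 28 April 2004: 119 days at 0.8% → €86,000 × 0.8% × 119/366 = €223.6940
29 April – 1 July 2004: 64 days at 3% → €86,000 × 3% × 64/366 = €451.1475
2 July – 31 December 2004: 183 days at 3.05% → €86,000 × 3.05% × 183/366 = €1,311.5000
Total = €1,986.3415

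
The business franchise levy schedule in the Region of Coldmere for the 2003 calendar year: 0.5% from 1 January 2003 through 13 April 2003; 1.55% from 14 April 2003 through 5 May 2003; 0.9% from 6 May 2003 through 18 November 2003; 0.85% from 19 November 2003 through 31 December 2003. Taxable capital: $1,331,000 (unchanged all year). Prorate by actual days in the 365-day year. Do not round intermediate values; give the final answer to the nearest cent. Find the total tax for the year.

$10,919.67

1 January – 13 April 2003: 103 days at 0.5% → $1,331,000 × 0.5% × 103/365 = $1,877.9863
14 April – 5 May 2003: 22 days at 1.55% → $1,331,000 × 1.55% × 22/365 = $1,243.4822
6 May – 18 November 2003: 197 days at 0.9% → $1,331,000 × 0.9% × 197/365 = $6,465.3781
19 November – 31 December 2003: 43 days at 0.85% → $1,331,000 × 0.85% × 43/365 = $1,332.8233
Total = $10,919.6699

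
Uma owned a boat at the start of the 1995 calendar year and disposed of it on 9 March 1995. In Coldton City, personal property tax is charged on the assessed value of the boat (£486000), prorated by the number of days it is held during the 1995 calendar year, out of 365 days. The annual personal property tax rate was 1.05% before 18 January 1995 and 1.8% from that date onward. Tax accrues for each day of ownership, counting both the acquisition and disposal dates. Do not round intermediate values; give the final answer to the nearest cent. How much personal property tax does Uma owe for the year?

1 January – 17 January 1995: 17 days at 1.05% → £486000 × 1.05% × 17/365 = £237.6740
18 January – 9 March 1995: 51 days at 1.8% → £486000 × 1.8% × 51/365 = £1222.3233
Total = £1459.9973

£1460.00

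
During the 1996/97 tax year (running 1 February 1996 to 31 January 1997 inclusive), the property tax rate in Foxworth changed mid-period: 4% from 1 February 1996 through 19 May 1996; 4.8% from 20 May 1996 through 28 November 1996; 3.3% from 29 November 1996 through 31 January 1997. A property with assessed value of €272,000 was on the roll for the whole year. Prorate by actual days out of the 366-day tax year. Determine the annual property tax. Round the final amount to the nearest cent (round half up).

1 February – 19 May 1996: 109 days at 4% → €272,000 × 4% × 109/366 = €3,240.2186
20 May – 28 November 1996: 193 days at 4.8% → €272,000 × 4.8% × 193/366 = €6,884.7213
29 November 1996 – 31 January 1997: 64 days at 3.3% → €272,000 × 3.3% × 64/366 = €1,569.5738
Total = €11,694.5137

€11,694.51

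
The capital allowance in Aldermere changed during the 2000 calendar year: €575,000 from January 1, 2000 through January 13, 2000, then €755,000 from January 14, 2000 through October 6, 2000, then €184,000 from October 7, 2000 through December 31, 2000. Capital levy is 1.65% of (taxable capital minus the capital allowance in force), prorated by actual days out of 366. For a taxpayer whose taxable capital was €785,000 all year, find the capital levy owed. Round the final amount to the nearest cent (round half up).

€2,814.29

January 1 – January 13, 2000: 13 days, exemption €575,000 → (€785,000 − €575,000) × 1.65% × 13/366 = €123.0738
January 14 – October 6, 2000: 267 days, exemption €755,000 → (€785,000 − €755,000) × 1.65% × 267/366 = €361.1066
October 7 – December 31, 2000: 86 days, exemption €184,000 → (€785,000 − €184,000) × 1.65% × 86/366 = €2,330.1066
Total = €2,814.2869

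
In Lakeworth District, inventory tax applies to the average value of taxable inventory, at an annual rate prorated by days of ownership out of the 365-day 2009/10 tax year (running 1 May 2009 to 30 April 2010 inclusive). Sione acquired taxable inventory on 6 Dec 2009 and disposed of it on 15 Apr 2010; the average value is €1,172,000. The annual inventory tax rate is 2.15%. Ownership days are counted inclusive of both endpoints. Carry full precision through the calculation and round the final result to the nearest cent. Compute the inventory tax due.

Days held (6 Dec 2009 – 15 Apr 2010): 131 out of 365
Tax = €1,172,000 × 2.15% × 131/365 = €9,043.6658

€9,043.67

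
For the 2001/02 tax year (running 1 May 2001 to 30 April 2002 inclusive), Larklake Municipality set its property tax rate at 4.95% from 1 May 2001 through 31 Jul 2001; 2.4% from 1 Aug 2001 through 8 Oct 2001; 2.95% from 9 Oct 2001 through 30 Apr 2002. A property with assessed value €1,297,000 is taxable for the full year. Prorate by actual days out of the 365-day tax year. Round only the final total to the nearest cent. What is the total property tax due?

1 May – 31 Jul 2001: 92 days at 4.95% → €1,297,000 × 4.95% × 92/365 = €16,182.2959
1 Aug – 8 Oct 2001: 69 days at 2.4% → €1,297,000 × 2.4% × 69/365 = €5,884.4712
9 Oct 2001 – 30 Apr 2002: 204 days at 2.95% → €1,297,000 × 2.95% × 204/365 = €21,384.5096
Total = €43,451.2767

€43,451.28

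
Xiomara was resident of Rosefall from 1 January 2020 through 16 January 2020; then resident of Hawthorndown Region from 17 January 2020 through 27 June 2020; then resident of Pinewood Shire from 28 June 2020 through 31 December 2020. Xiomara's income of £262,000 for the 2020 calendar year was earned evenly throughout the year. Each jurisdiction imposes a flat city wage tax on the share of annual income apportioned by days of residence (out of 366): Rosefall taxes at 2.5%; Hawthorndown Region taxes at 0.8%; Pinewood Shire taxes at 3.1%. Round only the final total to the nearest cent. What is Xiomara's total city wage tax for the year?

£5,369.57

Rosefall, 1 January – 16 January 2020: 16 days → £262,000 × 2.5% × 16/366 = £286.3388
Hawthorndown Region, 17 January – 27 June 2020: 163 days → £262,000 × 0.8% × 163/366 = £933.4645
Pinewood Shire, 28 June – 31 December 2020: 187 days → £262,000 × 3.1% × 187/366 = £4,149.7650
Total = £5,369.5683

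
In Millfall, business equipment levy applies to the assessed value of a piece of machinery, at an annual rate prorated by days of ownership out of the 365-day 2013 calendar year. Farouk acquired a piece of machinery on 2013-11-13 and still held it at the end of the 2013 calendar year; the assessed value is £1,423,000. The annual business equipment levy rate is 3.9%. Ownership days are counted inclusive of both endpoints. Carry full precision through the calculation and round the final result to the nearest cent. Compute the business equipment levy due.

£7,450.28

Days held (2013-11-13 to 2013-12-31): 49 out of 365
Tax = £1,423,000 × 3.9% × 49/365 = £7,450.2822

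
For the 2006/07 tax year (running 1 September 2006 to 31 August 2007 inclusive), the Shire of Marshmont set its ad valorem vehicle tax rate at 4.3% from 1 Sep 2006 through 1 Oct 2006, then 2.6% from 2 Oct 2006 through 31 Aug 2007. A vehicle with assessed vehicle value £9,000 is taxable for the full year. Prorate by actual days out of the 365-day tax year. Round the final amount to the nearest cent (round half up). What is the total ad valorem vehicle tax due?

1 Sep – 1 Oct 2006: 31 days at 4.3% → £9,000 × 4.3% × 31/365 = £32.8685
2 Oct 2006 – 31 Aug 2007: 334 days at 2.6% → £9,000 × 2.6% × 334/365 = £214.1260
Total = £246.9945

£246.99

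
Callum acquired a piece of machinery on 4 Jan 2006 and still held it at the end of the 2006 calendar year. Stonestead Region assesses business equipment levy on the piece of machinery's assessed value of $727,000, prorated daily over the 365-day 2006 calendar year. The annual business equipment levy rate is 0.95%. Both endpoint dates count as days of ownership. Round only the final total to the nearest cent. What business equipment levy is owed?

$6,849.73

Days held (4 Jan – 31 Dec 2006): 362 out of 365
Tax = $727,000 × 0.95% × 362/365 = $6,849.7342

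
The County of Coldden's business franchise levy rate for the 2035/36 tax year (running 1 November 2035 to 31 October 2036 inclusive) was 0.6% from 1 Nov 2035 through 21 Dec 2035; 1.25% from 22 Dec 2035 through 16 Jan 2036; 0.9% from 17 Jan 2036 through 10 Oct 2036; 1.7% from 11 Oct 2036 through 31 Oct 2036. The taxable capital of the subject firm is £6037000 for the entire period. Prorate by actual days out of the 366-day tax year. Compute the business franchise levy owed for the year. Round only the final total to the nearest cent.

£56081.42

1 Nov – 21 Dec 2035: 51 days at 0.6% → £6037000 × 0.6% × 51/366 = £5047.3279
22 Dec 2035 – 16 Jan 2036: 26 days at 1.25% → £6037000 × 1.25% × 26/366 = £5360.7240
17 Jan – 10 Oct 2036: 268 days at 0.9% → £6037000 × 0.9% × 268/366 = £39784.8197
11 Oct – 31 Oct 2036: 21 days at 1.7% → £6037000 × 1.7% × 21/366 = £5888.5492
Total = £56081.4208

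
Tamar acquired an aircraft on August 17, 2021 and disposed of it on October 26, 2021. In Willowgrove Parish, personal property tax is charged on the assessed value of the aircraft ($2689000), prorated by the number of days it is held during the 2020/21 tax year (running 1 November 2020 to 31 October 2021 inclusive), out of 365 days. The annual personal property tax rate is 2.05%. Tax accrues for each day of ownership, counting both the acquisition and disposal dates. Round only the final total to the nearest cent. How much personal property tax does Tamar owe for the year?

Days held (August 17 – October 26, 2021): 71 out of 365
Tax = $2689000 × 2.05% × 71/365 = $10722.8479

$10722.85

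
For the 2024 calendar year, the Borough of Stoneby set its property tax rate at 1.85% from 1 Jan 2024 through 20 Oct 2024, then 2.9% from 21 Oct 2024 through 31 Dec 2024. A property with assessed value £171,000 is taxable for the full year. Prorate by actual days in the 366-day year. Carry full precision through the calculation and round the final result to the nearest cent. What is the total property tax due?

1 Jan – 20 Oct 2024: 294 days at 1.85% → £171,000 × 1.85% × 294/366 = £2,541.1721
21 Oct – 31 Dec 2024: 72 days at 2.9% → £171,000 × 2.9% × 72/366 = £975.5410
Total = £3,516.7131

£3,516.71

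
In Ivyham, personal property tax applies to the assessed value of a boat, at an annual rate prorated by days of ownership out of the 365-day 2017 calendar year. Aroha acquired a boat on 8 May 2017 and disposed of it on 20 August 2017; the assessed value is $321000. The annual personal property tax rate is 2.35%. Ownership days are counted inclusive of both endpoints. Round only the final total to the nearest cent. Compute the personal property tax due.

$2170.05

Days held (8 May – 20 August 2017): 105 out of 365
Tax = $321000 × 2.35% × 105/365 = $2170.0479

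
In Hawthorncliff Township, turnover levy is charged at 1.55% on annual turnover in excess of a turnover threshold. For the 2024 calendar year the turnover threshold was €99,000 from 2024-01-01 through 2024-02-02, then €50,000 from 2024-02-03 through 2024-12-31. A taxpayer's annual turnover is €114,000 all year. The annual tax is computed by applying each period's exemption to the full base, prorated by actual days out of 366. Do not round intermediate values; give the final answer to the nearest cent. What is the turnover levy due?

2024-01-01 to 2024-02-02: 33 days, exemption €99,000 → (€114,000 − €99,000) × 1.55% × 33/366 = €20.9631
2024-02-03 to 2024-12-31: 333 days, exemption €50,000 → (€114,000 − €50,000) × 1.55% × 333/366 = €902.5574
Total = €923.5205

€923.52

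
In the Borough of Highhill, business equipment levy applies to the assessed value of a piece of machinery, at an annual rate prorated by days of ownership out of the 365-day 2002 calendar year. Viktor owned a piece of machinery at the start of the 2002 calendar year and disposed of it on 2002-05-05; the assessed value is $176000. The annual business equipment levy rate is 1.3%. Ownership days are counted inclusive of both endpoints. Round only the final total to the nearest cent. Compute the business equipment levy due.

Days held (2002-01-01 to 2002-05-05): 125 out of 365
Tax = $176000 × 1.3% × 125/365 = $783.5616

$783.56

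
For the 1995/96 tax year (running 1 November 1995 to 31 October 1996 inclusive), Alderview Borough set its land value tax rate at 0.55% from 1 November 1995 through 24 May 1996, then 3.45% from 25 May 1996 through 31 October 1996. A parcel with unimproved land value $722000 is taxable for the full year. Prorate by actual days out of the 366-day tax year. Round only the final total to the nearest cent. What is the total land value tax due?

1 November 1995 – 24 May 1996: 206 days at 0.55% → $722000 × 0.55% × 206/366 = $2235.0437
25 May – 31 October 1996: 160 days at 3.45% → $722000 × 3.45% × 160/366 = $10889.1803
Total = $13124.2240

$13124.22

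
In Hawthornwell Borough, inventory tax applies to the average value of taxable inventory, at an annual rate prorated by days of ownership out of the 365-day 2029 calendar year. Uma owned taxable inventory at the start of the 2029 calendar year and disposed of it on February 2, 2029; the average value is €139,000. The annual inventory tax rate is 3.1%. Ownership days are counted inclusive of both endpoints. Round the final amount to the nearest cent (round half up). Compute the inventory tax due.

Days held (January 1 – February 2, 2029): 33 out of 365
Tax = €139,000 × 3.1% × 33/365 = €389.5808

€389.58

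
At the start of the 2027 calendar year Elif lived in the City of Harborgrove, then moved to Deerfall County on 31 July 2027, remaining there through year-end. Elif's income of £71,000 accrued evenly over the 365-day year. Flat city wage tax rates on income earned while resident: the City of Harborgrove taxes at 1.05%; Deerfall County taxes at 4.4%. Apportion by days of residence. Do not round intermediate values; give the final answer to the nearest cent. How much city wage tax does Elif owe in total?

The City of Harborgrove, 1 January – 30 July 2027: 211 days → £71,000 × 1.05% × 211/365 = £430.9603
Deerfall County, 31 July – 31 December 2027: 154 days → £71,000 × 4.4% × 154/365 = £1,318.0712
Total = £1,749.0315

£1,749.03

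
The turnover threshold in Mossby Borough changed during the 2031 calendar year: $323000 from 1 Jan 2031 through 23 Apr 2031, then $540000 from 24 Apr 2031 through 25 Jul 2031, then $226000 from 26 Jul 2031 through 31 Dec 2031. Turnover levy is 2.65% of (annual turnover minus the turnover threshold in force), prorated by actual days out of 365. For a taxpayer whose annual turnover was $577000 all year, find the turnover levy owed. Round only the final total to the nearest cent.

$6385.56

1 Jan – 23 Apr 2031: 113 days, exemption $323000 → ($577000 − $323000) × 2.65% × 113/365 = $2083.8438
24 Apr – 25 Jul 2031: 93 days, exemption $540000 → ($577000 − $540000) × 2.65% × 93/365 = $249.8260
26 Jul – 31 Dec 2031: 159 days, exemption $226000 → ($577000 − $226000) × 2.65% × 159/365 = $4051.8863
Total = $6385.5562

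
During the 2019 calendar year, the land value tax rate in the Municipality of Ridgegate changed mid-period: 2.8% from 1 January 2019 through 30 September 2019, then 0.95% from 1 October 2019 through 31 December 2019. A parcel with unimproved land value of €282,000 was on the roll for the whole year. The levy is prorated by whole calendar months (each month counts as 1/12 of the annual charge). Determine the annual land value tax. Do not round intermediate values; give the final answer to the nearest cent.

€6,591.75

1 January – 30 September 2019: 9 months at 2.8% → €282,000 × 2.8% × 9/12 = €5,922.0000
1 October – 31 December 2019: 3 months at 0.95% → €282,000 × 0.95% × 3/12 = €669.7500
Total = €6,591.7500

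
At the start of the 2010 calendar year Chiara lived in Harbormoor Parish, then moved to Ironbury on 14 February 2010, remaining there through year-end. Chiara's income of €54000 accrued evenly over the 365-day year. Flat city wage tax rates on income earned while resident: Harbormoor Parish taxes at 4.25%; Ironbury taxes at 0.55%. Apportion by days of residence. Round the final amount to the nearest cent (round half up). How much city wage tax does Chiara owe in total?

€537.85

Harbormoor Parish, 1 January – 13 February 2010: 44 days → €54000 × 4.25% × 44/365 = €276.6575
Ironbury, 14 February – 31 December 2010: 321 days → €54000 × 0.55% × 321/365 = €261.1973
Total = €537.8548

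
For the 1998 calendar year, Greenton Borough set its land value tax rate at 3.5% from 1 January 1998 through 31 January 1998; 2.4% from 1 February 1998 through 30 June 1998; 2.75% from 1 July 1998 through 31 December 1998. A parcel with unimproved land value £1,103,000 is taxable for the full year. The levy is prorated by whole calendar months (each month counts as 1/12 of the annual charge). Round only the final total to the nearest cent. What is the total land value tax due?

£29,413.33

1 January – 31 January 1998: 1 month at 3.5% → £1,103,000 × 3.5% × 1/12 = £3,217.0833
1 February – 30 June 1998: 5 months at 2.4% → £1,103,000 × 2.4% × 5/12 = £11,030.0000
1 July – 31 December 1998: 6 months at 2.75% → £1,103,000 × 2.75% × 6/12 = £15,166.2500
Total = £29,413.3333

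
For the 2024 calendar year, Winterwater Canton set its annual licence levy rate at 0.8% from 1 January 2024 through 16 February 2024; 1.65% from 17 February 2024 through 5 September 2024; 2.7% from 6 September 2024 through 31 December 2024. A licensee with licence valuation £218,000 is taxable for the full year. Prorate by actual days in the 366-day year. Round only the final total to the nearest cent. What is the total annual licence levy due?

1 January – 16 February 2024: 47 days at 0.8% → £218,000 × 0.8% × 47/366 = £223.9563
17 February – 5 September 2024: 202 days at 1.65% → £218,000 × 1.65% × 202/366 = £1,985.2295
6 September – 31 December 2024: 117 days at 2.7% → £218,000 × 2.7% × 117/366 = £1,881.5902
Total = £4,090.7760

£4,090.78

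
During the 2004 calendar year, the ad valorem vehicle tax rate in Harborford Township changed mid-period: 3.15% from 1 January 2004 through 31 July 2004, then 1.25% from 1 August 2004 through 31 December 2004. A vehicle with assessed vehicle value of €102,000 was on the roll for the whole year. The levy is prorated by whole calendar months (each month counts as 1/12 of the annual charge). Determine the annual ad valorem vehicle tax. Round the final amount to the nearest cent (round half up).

1 January – 31 July 2004: 7 months at 3.15% → €102,000 × 3.15% × 7/12 = €1,874.2500
1 August – 31 December 2004: 5 months at 1.25% → €102,000 × 1.25% × 5/12 = €531.2500
Total = €2,405.5000

€2,405.50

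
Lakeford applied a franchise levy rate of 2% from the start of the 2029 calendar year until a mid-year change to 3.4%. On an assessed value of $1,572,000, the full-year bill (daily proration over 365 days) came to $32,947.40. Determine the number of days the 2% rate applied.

340 days

Let d = days at the first rate; then 365 − d days at the second rate.
$1,572,000 × [2%·d + 3.4%·(365−d)] / 365 = $32,947.40
Solving gives d = 340, so the new rate took effect on 7 December 2029.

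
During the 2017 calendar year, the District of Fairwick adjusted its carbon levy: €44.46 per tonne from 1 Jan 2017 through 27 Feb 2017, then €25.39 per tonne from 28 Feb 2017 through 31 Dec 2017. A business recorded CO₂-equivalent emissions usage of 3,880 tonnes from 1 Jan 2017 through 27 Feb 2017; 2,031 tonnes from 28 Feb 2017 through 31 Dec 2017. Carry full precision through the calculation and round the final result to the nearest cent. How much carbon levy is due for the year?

€224071.89

1 Jan – 27 Feb 2017: 3,880 tonnes at €44.46/tonne → €172504.80
28 Feb – 31 Dec 2017: 2,031 tonnes at €25.39/tonne → €51567.09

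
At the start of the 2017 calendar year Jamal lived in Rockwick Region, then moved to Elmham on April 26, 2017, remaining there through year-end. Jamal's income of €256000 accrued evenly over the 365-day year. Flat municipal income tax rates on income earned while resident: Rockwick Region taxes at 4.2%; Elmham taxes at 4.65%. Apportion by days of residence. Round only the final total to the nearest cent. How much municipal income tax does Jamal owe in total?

€11541.04

Rockwick Region, January 1 – April 25, 2017: 115 days → €256000 × 4.2% × 115/365 = €3387.6164
Elmham, April 26 – December 31, 2017: 250 days → €256000 × 4.65% × 250/365 = €8153.4247
Total = €11541.0411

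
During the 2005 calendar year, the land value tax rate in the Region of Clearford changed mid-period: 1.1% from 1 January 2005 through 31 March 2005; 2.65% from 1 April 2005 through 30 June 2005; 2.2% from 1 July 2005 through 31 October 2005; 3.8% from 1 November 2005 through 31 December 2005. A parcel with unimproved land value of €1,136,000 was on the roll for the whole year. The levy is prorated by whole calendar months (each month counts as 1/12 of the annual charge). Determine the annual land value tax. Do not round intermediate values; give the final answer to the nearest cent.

€26,175.33

1 January – 31 March 2005: 3 months at 1.1% → €1,136,000 × 1.1% × 3/12 = €3,124.0000
1 April – 30 June 2005: 3 months at 2.65% → €1,136,000 × 2.65% × 3/12 = €7,526.0000
1 July – 31 October 2005: 4 months at 2.2% → €1,136,000 × 2.2% × 4/12 = €8,330.6667
1 November – 31 December 2005: 2 months at 3.8% → €1,136,000 × 3.8% × 2/12 = €7,194.6667
Total = €26,175.3333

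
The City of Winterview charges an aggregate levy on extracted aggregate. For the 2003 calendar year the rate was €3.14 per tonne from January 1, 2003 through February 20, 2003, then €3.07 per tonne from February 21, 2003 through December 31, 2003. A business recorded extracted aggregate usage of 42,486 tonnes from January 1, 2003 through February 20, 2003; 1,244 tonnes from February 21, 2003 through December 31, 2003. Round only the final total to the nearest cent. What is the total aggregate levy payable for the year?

€137,225.12

January 1 – February 20, 2003: 42,486 tonnes at €3.14/tonne → €133,406.04
February 21 – December 31, 2003: 1,244 tonnes at €3.07/tonne → €3,819.08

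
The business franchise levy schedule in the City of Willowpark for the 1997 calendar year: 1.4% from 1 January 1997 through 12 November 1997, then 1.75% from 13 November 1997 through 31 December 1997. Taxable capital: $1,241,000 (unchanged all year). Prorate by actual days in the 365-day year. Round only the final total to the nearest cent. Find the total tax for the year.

1 January – 12 November 1997: 316 days at 1.4% → $1,241,000 × 1.4% × 316/365 = $15,041.6000
13 November – 31 December 1997: 49 days at 1.75% → $1,241,000 × 1.75% × 49/365 = $2,915.5000
Total = $17,957.1000

$17,957.10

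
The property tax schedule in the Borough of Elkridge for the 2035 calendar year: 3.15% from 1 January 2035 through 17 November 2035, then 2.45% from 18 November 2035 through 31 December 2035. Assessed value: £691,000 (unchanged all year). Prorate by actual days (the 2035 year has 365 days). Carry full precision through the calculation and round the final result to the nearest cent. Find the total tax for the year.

£21,183.41

1 January – 17 November 2035: 321 days at 3.15% → £691,000 × 3.15% × 321/365 = £19,142.5932
18 November – 31 December 2035: 44 days at 2.45% → £691,000 × 2.45% × 44/365 = £2,040.8164
Total = £21,183.4096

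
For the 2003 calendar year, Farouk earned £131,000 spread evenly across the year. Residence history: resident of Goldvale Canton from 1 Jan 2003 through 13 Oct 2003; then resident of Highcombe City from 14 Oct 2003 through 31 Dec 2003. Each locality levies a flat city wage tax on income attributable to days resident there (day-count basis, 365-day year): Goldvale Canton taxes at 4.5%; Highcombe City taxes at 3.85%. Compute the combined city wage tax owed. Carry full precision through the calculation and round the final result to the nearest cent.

Goldvale Canton, 1 Jan – 13 Oct 2003: 286 days → £131,000 × 4.5% × 286/365 = £4,619.0959
Highcombe City, 14 Oct – 31 Dec 2003: 79 days → £131,000 × 3.85% × 79/365 = £1,091.6068
Total = £5,710.7027

£5,710.70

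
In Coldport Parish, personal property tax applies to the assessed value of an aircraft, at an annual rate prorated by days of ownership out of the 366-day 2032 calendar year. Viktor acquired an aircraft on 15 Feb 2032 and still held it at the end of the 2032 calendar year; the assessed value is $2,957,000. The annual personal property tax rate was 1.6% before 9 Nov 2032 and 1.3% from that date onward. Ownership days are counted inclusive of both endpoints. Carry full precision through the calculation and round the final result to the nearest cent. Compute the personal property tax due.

15 Feb – 8 Nov 2032: 268 days at 1.6% → $2,957,000 × 1.6% × 268/366 = $34,643.7596
9 Nov – 31 Dec 2032: 53 days at 1.3% → $2,957,000 × 1.3% × 53/366 = $5,566.5929
Total = $40,210.3525

$40,210.35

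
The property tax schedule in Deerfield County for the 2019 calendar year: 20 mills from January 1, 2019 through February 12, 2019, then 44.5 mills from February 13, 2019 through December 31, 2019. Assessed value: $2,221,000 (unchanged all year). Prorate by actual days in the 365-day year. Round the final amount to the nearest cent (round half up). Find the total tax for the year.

January 1 – February 12, 2019: 43 days at 20 mills → $2,221,000 × 2% × 43/365 = $5,233.0411
February 13 – December 31, 2019: 322 days at 44.5 mills → $2,221,000 × 4.45% × 322/365 = $87,190.9836
Total = $92,424.0247

$92,424.02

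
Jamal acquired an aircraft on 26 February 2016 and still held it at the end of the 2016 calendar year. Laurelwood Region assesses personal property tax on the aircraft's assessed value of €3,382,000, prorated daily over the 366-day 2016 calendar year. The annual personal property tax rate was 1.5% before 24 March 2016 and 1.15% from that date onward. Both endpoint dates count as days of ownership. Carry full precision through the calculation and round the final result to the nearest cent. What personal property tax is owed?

€33,815.38

26 February – 23 March 2016: 27 days at 1.5% → €3,382,000 × 1.5% × 27/366 = €3,742.3770
24 March – 31 December 2016: 283 days at 1.15% → €3,382,000 × 1.15% × 283/366 = €30,073.0027
Total = €33,815.3798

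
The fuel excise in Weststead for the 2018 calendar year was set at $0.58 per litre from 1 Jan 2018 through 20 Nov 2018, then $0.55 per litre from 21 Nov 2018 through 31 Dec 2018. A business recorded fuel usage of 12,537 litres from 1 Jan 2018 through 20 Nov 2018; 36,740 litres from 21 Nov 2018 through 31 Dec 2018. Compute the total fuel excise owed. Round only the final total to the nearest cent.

1 Jan – 20 Nov 2018: 12,537 litres at $0.58/litre → $7,271.46
21 Nov – 31 Dec 2018: 36,740 litres at $0.55/litre → $20,207.00

$27,478.46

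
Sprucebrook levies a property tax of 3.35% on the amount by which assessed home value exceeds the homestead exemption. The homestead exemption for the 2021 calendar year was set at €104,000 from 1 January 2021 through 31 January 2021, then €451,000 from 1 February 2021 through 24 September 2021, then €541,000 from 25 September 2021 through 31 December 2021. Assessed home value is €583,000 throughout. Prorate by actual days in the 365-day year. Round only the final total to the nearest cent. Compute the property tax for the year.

1 January – 31 January 2021: 31 days, exemption €104,000 → (€583,000 − €104,000) × 3.35% × 31/365 = €1,362.8534
1 February – 24 September 2021: 236 days, exemption €451,000 → (€583,000 − €451,000) × 3.35% × 236/365 = €2,859.1562
25 September – 31 December 2021: 98 days, exemption €541,000 → (€583,000 − €541,000) × 3.35% × 98/365 = €377.7699
Total = €4,599.7795

€4,599.78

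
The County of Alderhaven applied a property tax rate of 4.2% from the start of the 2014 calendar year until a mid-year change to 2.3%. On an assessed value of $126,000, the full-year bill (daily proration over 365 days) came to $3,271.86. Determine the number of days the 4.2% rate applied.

57 days

Let d = days at the first rate; then 365 − d days at the second rate.
$126,000 × [4.2%·d + 2.3%·(365−d)] / 365 = $3,271.86
Solving gives d = 57, so the new rate took effect on 27 February 2014.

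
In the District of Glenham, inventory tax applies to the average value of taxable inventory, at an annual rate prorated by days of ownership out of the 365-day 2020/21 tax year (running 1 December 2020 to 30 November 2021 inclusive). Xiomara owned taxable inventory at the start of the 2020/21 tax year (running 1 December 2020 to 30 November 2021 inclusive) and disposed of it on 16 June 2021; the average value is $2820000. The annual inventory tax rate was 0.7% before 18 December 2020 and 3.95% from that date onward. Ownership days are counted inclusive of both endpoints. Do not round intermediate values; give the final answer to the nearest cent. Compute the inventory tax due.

$56156.63

1 December – 17 December 2020: 17 days at 0.7% → $2820000 × 0.7% × 17/365 = $919.3973
18 December 2020 – 16 June 2021: 181 days at 3.95% → $2820000 × 3.95% × 181/365 = $55237.2329
Total = $56156.6301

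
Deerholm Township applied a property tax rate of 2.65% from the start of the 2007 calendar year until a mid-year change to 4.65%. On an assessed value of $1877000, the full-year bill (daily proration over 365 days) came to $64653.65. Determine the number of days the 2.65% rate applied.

220 days

Let d = days at the first rate; then 365 − d days at the second rate.
$1877000 × [2.65%·d + 4.65%·(365−d)] / 365 = $64653.65
Solving gives d = 220, so the new rate took effect on 9 Aug 2007.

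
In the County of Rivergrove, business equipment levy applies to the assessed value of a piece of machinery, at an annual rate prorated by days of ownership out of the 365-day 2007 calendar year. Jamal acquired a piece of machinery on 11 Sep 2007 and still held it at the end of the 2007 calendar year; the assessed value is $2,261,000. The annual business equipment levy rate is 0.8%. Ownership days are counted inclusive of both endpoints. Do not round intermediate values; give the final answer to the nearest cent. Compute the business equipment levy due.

$5,550.29

Days held (11 Sep – 31 Dec 2007): 112 out of 365
Tax = $2,261,000 × 0.8% × 112/365 = $5,550.2904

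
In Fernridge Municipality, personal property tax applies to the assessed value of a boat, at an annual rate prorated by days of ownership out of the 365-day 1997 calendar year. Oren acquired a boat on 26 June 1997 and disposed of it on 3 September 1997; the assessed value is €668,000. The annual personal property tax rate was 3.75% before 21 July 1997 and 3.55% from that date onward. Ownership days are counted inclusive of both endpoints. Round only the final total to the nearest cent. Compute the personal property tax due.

26 June – 20 July 1997: 25 days at 3.75% → €668,000 × 3.75% × 25/365 = €1,715.7534
21 July – 3 September 1997: 45 days at 3.55% → €668,000 × 3.55% × 45/365 = €2,923.6438
Total = €4,639.3973

€4,639.40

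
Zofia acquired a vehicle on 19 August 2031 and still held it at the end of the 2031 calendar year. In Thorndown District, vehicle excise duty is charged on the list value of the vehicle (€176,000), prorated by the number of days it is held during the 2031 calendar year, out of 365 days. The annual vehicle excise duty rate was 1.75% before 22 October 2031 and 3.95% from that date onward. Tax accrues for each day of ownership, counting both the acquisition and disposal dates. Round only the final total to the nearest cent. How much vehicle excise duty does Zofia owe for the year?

19 August – 21 October 2031: 64 days at 1.75% → €176,000 × 1.75% × 64/365 = €540.0548
22 October – 31 December 2031: 71 days at 3.95% → €176,000 × 3.95% × 71/365 = €1,352.3068
Total = €1,892.3616

€1,892.36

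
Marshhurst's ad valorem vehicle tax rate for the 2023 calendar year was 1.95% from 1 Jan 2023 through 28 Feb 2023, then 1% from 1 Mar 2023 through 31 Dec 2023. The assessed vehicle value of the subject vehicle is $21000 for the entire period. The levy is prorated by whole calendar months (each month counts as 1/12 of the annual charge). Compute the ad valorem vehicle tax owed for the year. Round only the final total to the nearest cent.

1 Jan – 28 Feb 2023: 2 months at 1.95% → $21000 × 1.95% × 2/12 = $68.2500
1 Mar – 31 Dec 2023: 10 months at 1% → $21000 × 1% × 10/12 = $175.0000
Total = $243.2500

$243.25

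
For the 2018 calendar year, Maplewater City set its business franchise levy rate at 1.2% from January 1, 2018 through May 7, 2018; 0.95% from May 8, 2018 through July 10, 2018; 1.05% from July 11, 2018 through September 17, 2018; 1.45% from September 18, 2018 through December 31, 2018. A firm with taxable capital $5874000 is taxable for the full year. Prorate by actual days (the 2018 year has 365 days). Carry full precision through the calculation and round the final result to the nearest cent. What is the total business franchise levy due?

$70471.91

January 1 – May 7, 2018: 127 days at 1.2% → $5874000 × 1.2% × 127/365 = $24525.9616
May 8 – July 10, 2018: 64 days at 0.95% → $5874000 × 0.95% × 64/365 = $9784.6356
July 11 – September 17, 2018: 69 days at 1.05% → $5874000 × 1.05% × 69/365 = $11659.4877
September 18 – December 31, 2018: 105 days at 1.45% → $5874000 × 1.45% × 105/365 = $24501.8219
Total = $70471.9068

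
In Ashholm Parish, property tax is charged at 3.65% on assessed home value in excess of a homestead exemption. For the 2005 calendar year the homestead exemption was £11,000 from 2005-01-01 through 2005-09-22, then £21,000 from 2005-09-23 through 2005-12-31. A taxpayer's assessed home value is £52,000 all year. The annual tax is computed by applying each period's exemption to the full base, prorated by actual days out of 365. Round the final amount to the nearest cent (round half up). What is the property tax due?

£1,396.50

2005-01-01 to 2005-09-22: 265 days, exemption £11,000 → (£52,000 − £11,000) × 3.65% × 265/365 = £1,086.5000
2005-09-23 to 2005-12-31: 100 days, exemption £21,000 → (£52,000 − £21,000) × 3.65% × 100/365 = £310.0000
Total = £1,396.5000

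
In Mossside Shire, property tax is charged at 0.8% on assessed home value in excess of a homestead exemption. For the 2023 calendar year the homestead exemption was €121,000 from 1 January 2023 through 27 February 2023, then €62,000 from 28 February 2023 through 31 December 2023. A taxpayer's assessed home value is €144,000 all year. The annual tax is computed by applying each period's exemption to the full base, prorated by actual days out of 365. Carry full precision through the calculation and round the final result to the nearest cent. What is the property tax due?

€581.00

1 January – 27 February 2023: 58 days, exemption €121,000 → (€144,000 − €121,000) × 0.8% × 58/365 = €29.2384
28 February – 31 December 2023: 307 days, exemption €62,000 → (€144,000 − €62,000) × 0.8% × 307/365 = €551.7589
Total = €580.9973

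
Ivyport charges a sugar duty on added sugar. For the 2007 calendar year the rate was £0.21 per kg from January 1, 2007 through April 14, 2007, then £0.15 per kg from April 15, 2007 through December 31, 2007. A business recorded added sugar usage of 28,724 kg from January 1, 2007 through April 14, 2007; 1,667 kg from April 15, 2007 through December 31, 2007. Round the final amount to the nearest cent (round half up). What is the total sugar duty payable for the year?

January 1 – April 14, 2007: 28,724 kg at £0.21/kg → £6,032.04
April 15 – December 31, 2007: 1,667 kg at £0.15/kg → £250.05

£6,282.09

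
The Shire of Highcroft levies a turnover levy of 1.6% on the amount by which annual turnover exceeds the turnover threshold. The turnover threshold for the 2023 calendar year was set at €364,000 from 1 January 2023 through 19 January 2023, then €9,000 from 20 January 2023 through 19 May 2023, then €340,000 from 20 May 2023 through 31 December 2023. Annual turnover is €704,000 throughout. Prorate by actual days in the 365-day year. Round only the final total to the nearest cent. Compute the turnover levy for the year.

€7,545.16

1 January – 19 January 2023: 19 days, exemption €364,000 → (€704,000 − €364,000) × 1.6% × 19/365 = €283.1781
20 January – 19 May 2023: 120 days, exemption €9,000 → (€704,000 − €9,000) × 1.6% × 120/365 = €3,655.8904
20 May – 31 December 2023: 226 days, exemption €340,000 → (€704,000 − €340,000) × 1.6% × 226/365 = €3,606.0932
Total = €7,545.1616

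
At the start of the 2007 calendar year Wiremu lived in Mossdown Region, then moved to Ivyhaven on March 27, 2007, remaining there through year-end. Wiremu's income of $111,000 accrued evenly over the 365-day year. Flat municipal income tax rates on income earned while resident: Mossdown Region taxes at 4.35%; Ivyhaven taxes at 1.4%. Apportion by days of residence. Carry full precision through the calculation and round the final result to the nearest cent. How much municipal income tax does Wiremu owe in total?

$2,316.55

Mossdown Region, January 1 – March 26, 2007: 85 days → $111,000 × 4.35% × 85/365 = $1,124.4452
Ivyhaven, March 27 – December 31, 2007: 280 days → $111,000 × 1.4% × 280/365 = $1,192.1096
Total = $2,316.5548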